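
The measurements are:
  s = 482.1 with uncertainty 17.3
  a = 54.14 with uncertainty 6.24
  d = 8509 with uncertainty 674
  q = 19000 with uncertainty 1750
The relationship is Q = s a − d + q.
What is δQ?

3670

Let p = s·a = 26100. δp/p = √((1·δs/s)² + (1·δa/a)²) = √(0.00129 + 0.0133) = 0.121, so δp = 3150.
Q = p − d + q: δQ = √(δp² + δd² + δq²) = √(9.93e+06 + 4.54e+05 + 3.06e+06) = 3670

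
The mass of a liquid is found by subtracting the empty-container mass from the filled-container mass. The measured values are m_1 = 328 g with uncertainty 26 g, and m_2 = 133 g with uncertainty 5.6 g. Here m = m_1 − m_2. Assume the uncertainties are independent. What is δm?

Each term contributes (cᵢ δxᵢ)² to (δm)²:
  (δm_1)² = 676;  (δm_2)² = 31.4
δm = √(707) = 26.6 g

26.6 g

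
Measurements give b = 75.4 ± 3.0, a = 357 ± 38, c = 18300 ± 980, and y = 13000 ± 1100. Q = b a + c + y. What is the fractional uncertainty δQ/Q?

0.0583

Let p = b·a = 26900. δp/p = √((1·δb/b)² + (1·δa/a)²) = √(0.00158 + 0.0113) = 0.114, so δp = 3060.
Q = p + c + y: δQ = √(δp² + δc² + δy²) = √(9.36e+06 + 9.6e+05 + 1.21e+06) = 3400
Q = 58200, so δQ/Q = 3400/58200 = 0.0583.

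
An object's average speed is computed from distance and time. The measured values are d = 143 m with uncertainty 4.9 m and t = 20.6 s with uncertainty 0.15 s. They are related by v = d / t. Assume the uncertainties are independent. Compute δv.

0.243 m/s

Since v is a product/quotient, work with relative uncertainties:
  (1·δd/d)² = (1×0.0343)² = 0.00117;  (-1·δt/t)² = (-1×0.00728)² = 5.3e-05
δv/v = √(0.00123) = 0.0350
v = 6.94 m/s, so δv = 0.0350 × 6.94 = 0.243 m/s.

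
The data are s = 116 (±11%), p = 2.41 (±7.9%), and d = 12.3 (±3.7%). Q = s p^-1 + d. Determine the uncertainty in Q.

Let w = s·p^-1 = 48.1. δw/w = √((1·δs/s)² + (-1·δp/p)²) = √(0.0121 + 0.00624) = 0.135, so δw = 6.52.
Q = w + d: δQ = √(δw² + δd²) = √(42.5 + 0.207) = 6.53

6.53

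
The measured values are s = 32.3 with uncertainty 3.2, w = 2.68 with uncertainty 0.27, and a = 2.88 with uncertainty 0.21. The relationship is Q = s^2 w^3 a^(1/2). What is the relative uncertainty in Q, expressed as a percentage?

36.3%

Q is a product of powers, so relative uncertainties combine in quadrature:
  (2·δs/s)² = (2×0.0991)² = 0.0393;  (3·δw/w)² = (3×0.101)² = 0.0913;  (½·δa/a)² = (0.5×0.0729)² = 0.00133
δQ/Q = √(0.132) = 0.363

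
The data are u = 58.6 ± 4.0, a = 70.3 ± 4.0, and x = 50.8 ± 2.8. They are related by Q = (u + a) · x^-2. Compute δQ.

Let w = u + a = 129. δw = √(δu² + δa²) = √(16.0 + 16.0) = 5.66, so δw/w = 0.0439.
Q is then a monomial in w, x:
δQ/Q = √((δw/w)² + (-2·δx/x)²) = √(0.00193 + 0.0122) = 0.119
Q = 0.0499, so δQ = 0.119 × 0.0499 = 0.00593.

0.00593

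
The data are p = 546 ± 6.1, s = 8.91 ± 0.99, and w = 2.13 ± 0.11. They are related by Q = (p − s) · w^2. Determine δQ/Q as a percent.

Let u = p − s = 537. δu = √(δp² + δs²) = √(37.2 + 0.980) = 6.18, so δu/u = 0.0115.
Q is then a monomial in u, w:
δQ/Q = √((δu/u)² + (2·δw/w)²) = √(0.000132 + 0.0107) = 0.104

10.4%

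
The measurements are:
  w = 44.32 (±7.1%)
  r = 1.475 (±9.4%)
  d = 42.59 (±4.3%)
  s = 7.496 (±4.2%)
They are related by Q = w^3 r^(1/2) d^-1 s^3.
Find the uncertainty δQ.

Since Q is a product/quotient, work with relative uncertainties:
  (3·δw/w)² = (3×0.0710)² = 0.0454;  (½·δr/r)² = (0.5×0.0940)² = 0.00221;  (-1·δd/d)² = (-1×0.0430)² = 0.00185;  (3·δs/s)² = (3×0.0420)² = 0.0159
δQ/Q = √(0.0653) = 0.256
Q = 1.046e+06, so δQ = 0.256 × 1.046e+06 = 2.67e+05.

2.67e+05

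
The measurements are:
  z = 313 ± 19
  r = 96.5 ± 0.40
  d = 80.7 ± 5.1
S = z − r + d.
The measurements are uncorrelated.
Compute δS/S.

Each term contributes (cᵢ δxᵢ)² to (δS)²:
  (δz)² = 361;  (δr)² = 0.160;  (δd)² = 26.0
δS = √(387) = 19.7
S = 297, so δS/S = 19.7/297 = 0.0662.

0.0662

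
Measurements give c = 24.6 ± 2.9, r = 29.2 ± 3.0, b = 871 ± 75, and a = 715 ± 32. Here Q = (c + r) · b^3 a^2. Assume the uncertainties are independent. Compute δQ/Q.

Let u = c + r = 53.8. δu = √(δc² + δr²) = √(8.41 + 9.00) = 4.17, so δu/u = 0.0776.
Q is then a monomial in u, b, a:
δQ/Q = √((δu/u)² + (3·δb/b)² + (2·δa/a)²) = √(0.00601 + 0.0667 + 0.00801) = 0.284

0.284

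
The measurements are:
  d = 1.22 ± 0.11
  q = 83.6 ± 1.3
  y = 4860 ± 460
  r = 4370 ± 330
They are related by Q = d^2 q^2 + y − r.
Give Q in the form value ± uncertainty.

10900 ± 1990

Let p = d^2·q^2 = 10400. δp/p = √((2·δd/d)² + (2·δq/q)²) = √(0.0325 + 0.000967) = 0.183, so δp = 1900.
Q = p + y − r: δQ = √(δp² + δy² + δr²) = √(3.62e+06 + 2.12e+05 + 1.09e+05) = 1990
Q = 10900.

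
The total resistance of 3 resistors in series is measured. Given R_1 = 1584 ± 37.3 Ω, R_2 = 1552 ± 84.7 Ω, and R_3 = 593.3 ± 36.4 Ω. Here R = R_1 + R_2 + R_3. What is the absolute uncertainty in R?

99.5 Ω

For a sum/difference, combine absolute errors in quadrature:
  (δR_1)² = 1390;  (δR_2)² = 7170;  (δR_3)² = 1320
δR = √(9890) = 99.5 Ω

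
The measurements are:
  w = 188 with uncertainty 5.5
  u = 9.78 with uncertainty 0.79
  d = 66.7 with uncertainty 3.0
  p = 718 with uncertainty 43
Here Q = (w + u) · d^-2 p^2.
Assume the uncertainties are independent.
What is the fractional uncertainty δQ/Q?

Let h = w + u = 198. δh = √(δw² + δu²) = √(30.2 + 0.624) = 5.56, so δh/h = 0.0281.
Q is then a monomial in h, d, p:
δQ/Q = √((δh/h)² + (-2·δd/d)² + (2·δp/p)²) = √(0.000789 + 0.00809 + 0.0143) = 0.152

0.152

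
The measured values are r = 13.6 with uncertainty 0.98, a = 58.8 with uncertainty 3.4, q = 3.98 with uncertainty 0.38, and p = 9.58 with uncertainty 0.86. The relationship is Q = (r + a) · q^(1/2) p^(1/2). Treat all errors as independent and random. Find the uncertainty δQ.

Let u = r + a = 72.4. δu = √(δr² + δa²) = √(0.960 + 11.6) = 3.54, so δu/u = 0.0489.
Q is then a monomial in u, q, p:
δQ/Q = √((δu/u)² + (½·δq/q)² + (½·δp/p)²) = √(0.00239 + 0.00228 + 0.00201) = 0.0817
Q = 447, so δQ = 0.0817 × 447 = 36.5.

36.5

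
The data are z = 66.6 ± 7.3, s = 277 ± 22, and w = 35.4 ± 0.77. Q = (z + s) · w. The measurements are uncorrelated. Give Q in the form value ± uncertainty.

Let u = z + s = 344. δu = √(δz² + δs²) = √(53.3 + 484) = 23.2, so δu/u = 0.0675.
Q is then a monomial in u, w:
δQ/Q = √((δu/u)² + (1·δw/w)²) = √(0.00455 + 0.000473) = 0.0709
Q = 12200, so δQ = 0.0709 × 12200 = 862.

12200 ± 862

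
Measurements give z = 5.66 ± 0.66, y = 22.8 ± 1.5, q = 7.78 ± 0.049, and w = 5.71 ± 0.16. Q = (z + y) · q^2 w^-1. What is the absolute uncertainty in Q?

Let u = z + y = 28.5. δu = √(δz² + δy²) = √(0.436 + 2.25) = 1.64, so δu/u = 0.0576.
Q is then a monomial in u, q, w:
δQ/Q = √((δu/u)² + (2·δq/q)² + (-1·δw/w)²) = √(0.00332 + 0.000159 + 0.000785) = 0.0653
Q = 302, so δQ = 0.0653 × 302 = 19.7.

19.7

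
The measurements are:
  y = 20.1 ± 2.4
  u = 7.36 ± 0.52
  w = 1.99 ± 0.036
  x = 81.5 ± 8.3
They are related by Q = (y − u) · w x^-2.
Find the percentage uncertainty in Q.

Let h = y − u = 12.7. δh = √(δy² + δu²) = √(5.76 + 0.270) = 2.46, so δh/h = 0.193.
Q is then a monomial in h, w, x:
δQ/Q = √((δh/h)² + (1·δw/w)² + (-2·δx/x)²) = √(0.0372 + 0.000327 + 0.0415) = 0.281

28.1%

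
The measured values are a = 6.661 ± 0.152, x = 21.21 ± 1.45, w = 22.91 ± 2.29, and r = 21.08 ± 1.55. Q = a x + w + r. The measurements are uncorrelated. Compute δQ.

Let p = a·x = 141.3. δp/p = √((1·δa/a)² + (1·δx/x)²) = √(0.000521 + 0.00467) = 0.0721, so δp = 10.2.
Q = p + w + r: δQ = √(δp² + δw² + δr²) = √(104 + 5.24 + 2.40) = 10.6

10.6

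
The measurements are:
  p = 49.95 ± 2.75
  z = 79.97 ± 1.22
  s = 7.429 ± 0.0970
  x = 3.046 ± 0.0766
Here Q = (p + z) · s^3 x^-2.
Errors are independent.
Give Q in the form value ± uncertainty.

Let u = p + z = 129.9. δu = √(δp² + δz²) = √(7.56 + 1.49) = 3.01, so δu/u = 0.0232.
Q is then a monomial in u, s, x:
δQ/Q = √((δu/u)² + (3·δs/s)² + (-2·δx/x)²) = √(0.000536 + 0.00153 + 0.00253) = 0.0678
Q = 5741, so δQ = 0.0678 × 5741 = 389.

5741 ± 389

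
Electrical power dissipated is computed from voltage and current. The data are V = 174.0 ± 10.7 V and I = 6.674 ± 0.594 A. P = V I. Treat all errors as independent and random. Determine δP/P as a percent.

10.8%

P is a product of powers, so relative uncertainties combine in quadrature:
  (1·δV/V)² = (1×0.0615)² = 0.00378;  (1·δI/I)² = (1×0.0890)² = 0.00792
δP/P = √(0.0117) = 0.108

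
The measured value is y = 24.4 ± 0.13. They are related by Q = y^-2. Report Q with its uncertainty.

Since Q is a product/quotient, work with relative uncertainties:
  (-2·δy/y)² = (-2×0.00533)² = 0.000114
δQ/Q = √(0.000114) = 0.0107
Q = 0.00168, so δQ = 0.0107 × 0.00168 = 1.79e-05.

(1.68 ± 0.0179) × 10^-3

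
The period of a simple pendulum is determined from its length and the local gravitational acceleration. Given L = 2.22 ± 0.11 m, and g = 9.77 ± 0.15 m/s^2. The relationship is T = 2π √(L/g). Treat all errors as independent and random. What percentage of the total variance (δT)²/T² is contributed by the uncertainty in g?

8.76%

(δT/T)² = (½·δL/L)² + (−½·δg/g)²
  L term: (0.5×0.0495)² = 0.000614
  g term: (-0.5×0.0154)² = 5.89e-05
Total = 0.000673. Share from g = 5.89e-05/0.000673 = 0.0876.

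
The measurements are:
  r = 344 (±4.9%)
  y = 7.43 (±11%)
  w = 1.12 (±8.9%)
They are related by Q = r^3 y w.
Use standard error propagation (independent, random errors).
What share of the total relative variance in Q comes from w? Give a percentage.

19.0%

(δQ/Q)² = (3·δr/r)² + (1·δy/y)² + (1·δw/w)²
  r term: (3×0.0490)² = 0.0216
  y term: (1×0.110)² = 0.0121
  w term: (1×0.0890)² = 0.00792
Total = 0.0416. Share from w = 0.00792/0.0416 = 0.190.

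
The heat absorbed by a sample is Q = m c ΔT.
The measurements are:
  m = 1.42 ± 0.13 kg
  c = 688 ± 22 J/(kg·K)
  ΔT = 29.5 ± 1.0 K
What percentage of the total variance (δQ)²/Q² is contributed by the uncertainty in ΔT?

10.9%

(δQ/Q)² = (1·δm/m)² + (1·δc/c)² + (1·δΔT/ΔT)²
  m term: (1×0.0915)² = 0.00838
  c term: (1×0.0320)² = 0.00102
  ΔT term: (1×0.0339)² = 0.00115
Total = 0.0106. Share from ΔT = 0.00115/0.0106 = 0.109.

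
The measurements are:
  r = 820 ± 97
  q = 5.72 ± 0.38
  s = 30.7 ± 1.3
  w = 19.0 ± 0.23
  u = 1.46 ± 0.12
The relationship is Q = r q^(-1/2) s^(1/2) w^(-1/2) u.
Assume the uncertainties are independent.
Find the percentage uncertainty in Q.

Since Q is a product/quotient, work with relative uncertainties:
  (1·δr/r)² = (1×0.118)² = 0.0140;  (−½·δq/q)² = (-0.5×0.0664)² = 0.00110;  (½·δs/s)² = (0.5×0.0423)² = 0.000448;  (−½·δw/w)² = (-0.5×0.0121)² = 3.66e-05;  (1·δu/u)² = (1×0.0822)² = 0.00676
δQ/Q = √(0.0223) = 0.149

14.9%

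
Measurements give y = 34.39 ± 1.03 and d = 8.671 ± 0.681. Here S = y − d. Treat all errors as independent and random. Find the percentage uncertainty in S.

4.80%

For a sum/difference, combine absolute errors in quadrature:
  (δy)² = 1.06;  (δd)² = 0.464
δS = √(1.52) = 1.23
S = 25.72, so δS/S = 1.23/25.72 = 0.0480.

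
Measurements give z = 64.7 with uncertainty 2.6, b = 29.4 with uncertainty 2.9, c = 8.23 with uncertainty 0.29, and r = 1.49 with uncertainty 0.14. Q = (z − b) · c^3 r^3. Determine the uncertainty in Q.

20900

Let u = z − b = 35.3. δu = √(δz² + δb²) = √(6.76 + 8.41) = 3.89, so δu/u = 0.110.
Q is then a monomial in u, c, r:
δQ/Q = √((δu/u)² + (3·δc/c)² + (3·δr/r)²) = √(0.0122 + 0.0112 + 0.0795) = 0.321
Q = 65100, so δQ = 0.321 × 65100 = 20900.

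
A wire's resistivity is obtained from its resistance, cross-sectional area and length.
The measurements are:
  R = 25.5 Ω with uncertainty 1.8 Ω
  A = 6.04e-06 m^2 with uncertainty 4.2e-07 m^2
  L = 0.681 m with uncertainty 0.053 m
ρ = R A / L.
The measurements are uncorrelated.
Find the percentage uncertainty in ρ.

12.6%

For a monomial ρ ∝ R, A, L^-1, fractional errors add in quadrature:
  (1·δR/R)² = (1×0.0706)² = 0.00498;  (1·δA/A)² = (1×0.0695)² = 0.00484;  (-1·δL/L)² = (-1×0.0778)² = 0.00606
δρ/ρ = √(0.0159) = 0.126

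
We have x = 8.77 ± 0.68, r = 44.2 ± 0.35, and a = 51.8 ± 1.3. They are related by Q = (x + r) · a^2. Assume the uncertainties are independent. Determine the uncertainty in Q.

7420

Let u = x + r = 53.0. δu = √(δx² + δr²) = √(0.462 + 0.122) = 0.765, so δu/u = 0.0144.
Q is then a monomial in u, a:
δQ/Q = √((δu/u)² + (2·δa/a)²) = √(0.000208 + 0.00252) = 0.0522
Q = 1.42e+05, so δQ = 0.0522 × 1.42e+05 = 7420.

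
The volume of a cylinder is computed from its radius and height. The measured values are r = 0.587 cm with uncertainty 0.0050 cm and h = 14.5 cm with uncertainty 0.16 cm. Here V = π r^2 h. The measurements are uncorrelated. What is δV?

0.319 cm^3

Products/powers → add relative errors in quadrature, weighted by exponent:
  (2·δr/r)² = (2×0.00852)² = 0.000290;  (1·δh/h)² = (1×0.0110)² = 0.000122
δV/V = √(0.000412) = 0.0203
V = 15.7 cm^3, so δV = 0.0203 × 15.7 = 0.319 cm^3.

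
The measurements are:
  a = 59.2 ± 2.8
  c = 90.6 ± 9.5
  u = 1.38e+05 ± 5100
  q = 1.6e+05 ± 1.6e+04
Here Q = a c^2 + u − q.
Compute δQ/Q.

0.228

Let p = a·c^2 = 4.86e+05. δp/p = √((1·δa/a)² + (2·δc/c)²) = √(0.00224 + 0.0440) = 0.215, so δp = 1.04e+05.
Q = p + u − q: δQ = √(δp² + δu² + δq²) = √(1.09e+10 + 2.6e+07 + 2.56e+08) = 1.06e+05
Q = 4.64e+05, so δQ/Q = 1.06e+05/4.64e+05 = 0.228.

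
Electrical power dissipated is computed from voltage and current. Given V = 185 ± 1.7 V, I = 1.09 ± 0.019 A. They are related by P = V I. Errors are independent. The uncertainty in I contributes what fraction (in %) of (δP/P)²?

(δP/P)² = (1·δV/V)² + (1·δI/I)²
  V term: (1×0.00919)² = 8.44e-05
  I term: (1×0.0174)² = 0.000304
Total = 0.000388. Share from I = 0.000304/0.000388 = 0.783.

78.3%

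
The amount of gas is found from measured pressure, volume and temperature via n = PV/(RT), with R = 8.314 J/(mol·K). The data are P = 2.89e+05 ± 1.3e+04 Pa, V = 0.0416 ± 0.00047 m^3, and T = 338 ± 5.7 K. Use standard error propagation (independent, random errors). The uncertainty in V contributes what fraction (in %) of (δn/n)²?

5.24%

(δn/n)² = (1·δP/P)² + (1·δV/V)² + (-1·δT/T)²
  P term: (1×0.0450)² = 0.00202
  V term: (1×0.0113)² = 0.000128
  T term: (-1×0.0169)² = 0.000284
Total = 0.00244. Share from V = 0.000128/0.00244 = 0.0524.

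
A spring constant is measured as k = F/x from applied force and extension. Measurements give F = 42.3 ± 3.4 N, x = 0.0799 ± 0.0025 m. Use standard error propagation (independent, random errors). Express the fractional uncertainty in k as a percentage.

8.63%

Each factor contributes (exponent × relative error)² to (δk/k)²:
  (1·δF/F)² = (1×0.0804)² = 0.00646;  (-1·δx/x)² = (-1×0.0313)² = 0.000979
δk/k = √(0.00744) = 0.0863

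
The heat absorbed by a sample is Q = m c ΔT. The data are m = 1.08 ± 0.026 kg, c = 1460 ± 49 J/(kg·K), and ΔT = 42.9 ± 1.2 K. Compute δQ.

Q is a product of powers, so relative uncertainties combine in quadrature:
  (1·δm/m)² = (1×0.0241)² = 0.000580;  (1·δc/c)² = (1×0.0336)² = 0.00113;  (1·δΔT/ΔT)² = (1×0.0280)² = 0.000782
δQ/Q = √(0.00249) = 0.0499
Q = 67600 J, so δQ = 0.0499 × 67600 = 3370 J.

3370 J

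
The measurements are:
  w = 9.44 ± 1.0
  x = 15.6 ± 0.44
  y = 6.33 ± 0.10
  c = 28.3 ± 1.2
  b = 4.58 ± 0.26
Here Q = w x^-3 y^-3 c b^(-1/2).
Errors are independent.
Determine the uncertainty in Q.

For a monomial Q ∝ w, x^-3, y^-3, c, b^(-1/2), fractional errors add in quadrature:
  (1·δw/w)² = (1×0.106)² = 0.0112;  (-3·δx/x)² = (-3×0.0282)² = 0.00716;  (-3·δy/y)² = (-3×0.0158)² = 0.00225;  (1·δc/c)² = (1×0.0424)² = 0.00180;  (−½·δb/b)² = (-0.5×0.0568)² = 0.000806
δQ/Q = √(0.0232) = 0.152
Q = 0.000130, so δQ = 0.152 × 0.000130 = 1.98e-05.

1.98e-05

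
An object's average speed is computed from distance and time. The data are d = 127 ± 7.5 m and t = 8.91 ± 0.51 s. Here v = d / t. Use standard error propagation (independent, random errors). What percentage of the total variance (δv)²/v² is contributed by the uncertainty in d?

(δv/v)² = (1·δd/d)² + (-1·δt/t)²
  d term: (1×0.0591)² = 0.00349
  t term: (-1×0.0572)² = 0.00328
Total = 0.00676. Share from d = 0.00349/0.00676 = 0.516.

51.6%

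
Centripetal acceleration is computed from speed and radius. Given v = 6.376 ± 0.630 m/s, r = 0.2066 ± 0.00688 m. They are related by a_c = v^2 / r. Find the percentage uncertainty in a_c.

20.0%

For a monomial a_c ∝ v^2, r^-1, fractional errors add in quadrature:
  (2·δv/v)² = (2×0.0988)² = 0.0391;  (-1·δr/r)² = (-1×0.0333)² = 0.00111
δa_c/a_c = √(0.0402) = 0.200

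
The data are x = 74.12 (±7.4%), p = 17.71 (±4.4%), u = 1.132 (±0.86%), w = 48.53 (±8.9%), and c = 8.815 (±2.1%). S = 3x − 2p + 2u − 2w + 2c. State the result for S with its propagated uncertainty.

109.8 ± 18.7

For a sum/difference, combine absolute errors in quadrature:
  (3·δx)² = 271;  (2·δp)² = 2.43;  (2·δu)² = 0.000379;  (2·δw)² = 74.6;  (2·δc)² = 0.137
δS = √(348) = 18.7
S = 109.8.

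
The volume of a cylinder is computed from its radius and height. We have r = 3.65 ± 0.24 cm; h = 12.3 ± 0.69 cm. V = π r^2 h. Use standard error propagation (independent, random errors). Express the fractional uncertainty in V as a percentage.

14.3%

For a monomial V ∝ r^2, h, fractional errors add in quadrature:
  (2·δr/r)² = (2×0.0658)² = 0.0173;  (1·δh/h)² = (1×0.0561)² = 0.00315
δV/V = √(0.0204) = 0.143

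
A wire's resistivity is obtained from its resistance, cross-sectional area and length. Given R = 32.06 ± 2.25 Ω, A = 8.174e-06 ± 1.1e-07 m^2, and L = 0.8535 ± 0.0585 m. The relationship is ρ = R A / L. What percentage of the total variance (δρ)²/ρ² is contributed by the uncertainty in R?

(δρ/ρ)² = (1·δR/R)² + (1·δA/A)² + (-1·δL/L)²
  R term: (1×0.0702)² = 0.00493
  A term: (1×0.0135)² = 0.000181
  L term: (-1×0.0685)² = 0.00470
Total = 0.00980. Share from R = 0.00493/0.00980 = 0.502.

50.2%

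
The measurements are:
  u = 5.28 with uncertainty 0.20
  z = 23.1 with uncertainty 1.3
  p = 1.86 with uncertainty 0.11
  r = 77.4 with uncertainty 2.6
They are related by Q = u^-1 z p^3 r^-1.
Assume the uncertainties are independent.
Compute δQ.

0.0702

Products/powers → add relative errors in quadrature, weighted by exponent:
  (-1·δu/u)² = (-1×0.0379)² = 0.00143;  (1·δz/z)² = (1×0.0563)² = 0.00317;  (3·δp/p)² = (3×0.0591)² = 0.0315;  (-1·δr/r)² = (-1×0.0336)² = 0.00113
δQ/Q = √(0.0372) = 0.193
Q = 0.364, so δQ = 0.193 × 0.364 = 0.0702.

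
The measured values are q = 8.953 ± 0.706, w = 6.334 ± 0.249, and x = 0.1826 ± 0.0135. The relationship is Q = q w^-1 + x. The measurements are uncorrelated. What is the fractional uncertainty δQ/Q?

0.0785

Let p = q·w^-1 = 1.413. δp/p = √((1·δq/q)² + (-1·δw/w)²) = √(0.00622 + 0.00155) = 0.0881, so δp = 0.125.
Q = p + x: δQ = √(δp² + δx²) = √(0.0155 + 0.000182) = 0.125
Q = 1.596, so δQ/Q = 0.125/1.596 = 0.0785.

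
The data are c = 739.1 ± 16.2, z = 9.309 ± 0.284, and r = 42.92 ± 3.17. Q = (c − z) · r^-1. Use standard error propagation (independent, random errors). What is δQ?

1.31

Let u = c − z = 729.8. δu = √(δc² + δz²) = √(262 + 0.0807) = 16.2, so δu/u = 0.0222.
Q is then a monomial in u, r:
δQ/Q = √((δu/u)² + (-1·δr/r)²) = √(0.000493 + 0.00546) = 0.0771
Q = 17.00, so δQ = 0.0771 × 17.00 = 1.31.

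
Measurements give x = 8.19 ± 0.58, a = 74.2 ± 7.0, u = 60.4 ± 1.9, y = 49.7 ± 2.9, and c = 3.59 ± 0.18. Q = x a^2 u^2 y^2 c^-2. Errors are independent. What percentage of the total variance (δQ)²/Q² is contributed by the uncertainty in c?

(δQ/Q)² = (1·δx/x)² + (2·δa/a)² + (2·δu/u)² + (2·δy/y)² + (-2·δc/c)²
  x term: (1×0.0708)² = 0.00502
  a term: (2×0.0943)² = 0.0356
  u term: (2×0.0315)² = 0.00396
  y term: (2×0.0584)² = 0.0136
  c term: (-2×0.0501)² = 0.0101
Total = 0.0682. Share from c = 0.0101/0.0682 = 0.147.

14.7%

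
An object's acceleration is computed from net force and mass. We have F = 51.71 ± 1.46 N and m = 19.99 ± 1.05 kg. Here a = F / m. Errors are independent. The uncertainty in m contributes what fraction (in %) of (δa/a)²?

(δa/a)² = (1·δF/F)² + (-1·δm/m)²
  F term: (1×0.0282)² = 0.000797
  m term: (-1×0.0525)² = 0.00276
Total = 0.00356. Share from m = 0.00276/0.00356 = 0.776.

77.6%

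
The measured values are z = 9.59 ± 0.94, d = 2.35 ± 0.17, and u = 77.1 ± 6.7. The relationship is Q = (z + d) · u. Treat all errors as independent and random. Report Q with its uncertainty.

921 ± 109

Let w = z + d = 11.9. δw = √(δz² + δd²) = √(0.884 + 0.0289) = 0.955, so δw/w = 0.0800.
Q is then a monomial in w, u:
δQ/Q = √((δw/w)² + (1·δu/u)²) = √(0.00640 + 0.00755) = 0.118
Q = 921, so δQ = 0.118 × 921 = 109.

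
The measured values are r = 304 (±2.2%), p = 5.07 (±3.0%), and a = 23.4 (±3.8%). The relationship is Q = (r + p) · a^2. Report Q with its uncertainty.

Let u = r + p = 309. δu = √(δr² + δp²) = √(44.7 + 0.0231) = 6.69, so δu/u = 0.0216.
Q is then a monomial in u, a:
δQ/Q = √((δu/u)² + (2·δa/a)²) = √(0.000468 + 0.00578) = 0.0790
Q = 1.69e+05, so δQ = 0.0790 × 1.69e+05 = 13400.

(1.69 ± 0.134) × 10^5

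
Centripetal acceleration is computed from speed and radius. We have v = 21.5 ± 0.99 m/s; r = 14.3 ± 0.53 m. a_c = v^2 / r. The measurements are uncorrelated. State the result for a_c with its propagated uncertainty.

Since a_c is a product/quotient, work with relative uncertainties:
  (2·δv/v)² = (2×0.0460)² = 0.00848;  (-1·δr/r)² = (-1×0.0371)² = 0.00137
δa_c/a_c = √(0.00985) = 0.0993
a_c = 32.3 m/s^2, so δa_c = 0.0993 × 32.3 = 3.21 m/s^2.

32.3 ± 3.21 m/s^2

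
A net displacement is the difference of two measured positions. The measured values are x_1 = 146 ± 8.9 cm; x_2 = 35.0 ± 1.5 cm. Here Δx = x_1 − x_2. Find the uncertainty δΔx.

9.03 cm

Δx is a linear combination, so absolute uncertainties add in quadrature:
  (δx_1)² = 79.2;  (δx_2)² = 2.25
δΔx = √(81.5) = 9.03 cm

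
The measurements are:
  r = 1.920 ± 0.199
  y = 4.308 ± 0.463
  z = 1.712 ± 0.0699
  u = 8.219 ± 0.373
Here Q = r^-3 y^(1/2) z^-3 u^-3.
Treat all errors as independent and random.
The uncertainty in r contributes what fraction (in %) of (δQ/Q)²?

72.6%

(δQ/Q)² = (-3·δr/r)² + (½·δy/y)² + (-3·δz/z)² + (-3·δu/u)²
  r term: (-3×0.104)² = 0.0967
  y term: (0.5×0.107)² = 0.00289
  z term: (-3×0.0408)² = 0.0150
  u term: (-3×0.0454)² = 0.0185
Total = 0.133. Share from r = 0.0967/0.133 = 0.726.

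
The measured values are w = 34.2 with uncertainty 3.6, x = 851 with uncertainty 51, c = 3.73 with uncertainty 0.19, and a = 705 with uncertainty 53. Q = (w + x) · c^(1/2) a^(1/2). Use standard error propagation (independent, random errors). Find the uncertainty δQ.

3330

Let u = w + x = 885. δu = √(δw² + δx²) = √(13.0 + 2600) = 51.1, so δu/u = 0.0578.
Q is then a monomial in u, c, a:
δQ/Q = √((δu/u)² + (½·δc/c)² + (½·δa/a)²) = √(0.00334 + 0.000649 + 0.00141) = 0.0735
Q = 45400, so δQ = 0.0735 × 45400 = 3330.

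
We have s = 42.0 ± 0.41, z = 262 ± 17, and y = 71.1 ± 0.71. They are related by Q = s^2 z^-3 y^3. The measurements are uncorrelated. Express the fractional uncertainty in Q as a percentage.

Since Q is a product/quotient, work with relative uncertainties:
  (2·δs/s)² = (2×0.00976)² = 0.000381;  (-3·δz/z)² = (-3×0.0649)² = 0.0379;  (3·δy/y)² = (3×0.00999)² = 0.000897
δQ/Q = √(0.0392) = 0.198

19.8%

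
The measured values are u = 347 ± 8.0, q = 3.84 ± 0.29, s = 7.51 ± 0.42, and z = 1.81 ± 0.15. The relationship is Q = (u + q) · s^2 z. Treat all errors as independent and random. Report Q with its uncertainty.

Let w = u + q = 351. δw = √(δu² + δq²) = √(64.0 + 0.0841) = 8.01, so δw/w = 0.0228.
Q is then a monomial in w, s, z:
δQ/Q = √((δw/w)² + (2·δs/s)² + (1·δz/z)²) = √(0.000521 + 0.0125 + 0.00687) = 0.141
Q = 35800, so δQ = 0.141 × 35800 = 5050.

35800 ± 5050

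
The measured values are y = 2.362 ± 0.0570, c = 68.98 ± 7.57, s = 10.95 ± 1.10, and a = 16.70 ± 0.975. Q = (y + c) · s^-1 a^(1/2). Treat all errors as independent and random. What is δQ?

Let u = y + c = 71.34. δu = √(δy² + δc²) = √(0.00325 + 57.3) = 7.57, so δu/u = 0.106.
Q is then a monomial in u, s, a:
δQ/Q = √((δu/u)² + (-1·δs/s)² + (½·δa/a)²) = √(0.0113 + 0.0101 + 0.000852) = 0.149
Q = 26.62, so δQ = 0.149 × 26.62 = 3.97.

3.97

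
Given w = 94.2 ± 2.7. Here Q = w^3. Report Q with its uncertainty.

(8.36 ± 0.719) × 10^5

Q is a product of powers, so relative uncertainties combine in quadrature:
  (3·δw/w)² = (3×0.0287)² = 0.00739
δQ/Q = √(0.00739) = 0.0860
Q = 8.36e+05, so δQ = 0.0860 × 8.36e+05 = 71900.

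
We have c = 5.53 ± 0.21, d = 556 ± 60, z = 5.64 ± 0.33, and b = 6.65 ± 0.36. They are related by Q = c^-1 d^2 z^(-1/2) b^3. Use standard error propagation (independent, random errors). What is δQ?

Relative error in a monomial: (δQ/Q)² = Σ (nᵢ · δxᵢ/xᵢ)².
  (-1·δc/c)² = (-1×0.0380)² = 0.00144;  (2·δd/d)² = (2×0.108)² = 0.0466;  (−½·δz/z)² = (-0.5×0.0585)² = 0.000856;  (3·δb/b)² = (3×0.0541)² = 0.0264
δQ/Q = √(0.0753) = 0.274
Q = 6.92e+06, so δQ = 0.274 × 6.92e+06 = 1.9e+06.

1.9e+06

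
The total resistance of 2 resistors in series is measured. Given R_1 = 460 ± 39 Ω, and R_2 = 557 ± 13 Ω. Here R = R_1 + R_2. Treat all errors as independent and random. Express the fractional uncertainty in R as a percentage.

4.04%

Sums and differences: (δR)² = Σ (cᵢ δxᵢ)².
  (δR_1)² = 1520;  (δR_2)² = 169
δR = √(1690) = 41.1 Ω
R = 1020 Ω, so δR/R = 41.1/1020 = 0.0404.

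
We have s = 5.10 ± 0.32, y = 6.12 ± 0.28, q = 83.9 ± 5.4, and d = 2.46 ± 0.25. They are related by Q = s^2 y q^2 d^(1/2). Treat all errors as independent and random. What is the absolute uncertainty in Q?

3.38e+05

Since Q is a product/quotient, work with relative uncertainties:
  (2·δs/s)² = (2×0.0627)² = 0.0157;  (1·δy/y)² = (1×0.0458)² = 0.00209;  (2·δq/q)² = (2×0.0644)² = 0.0166;  (½·δd/d)² = (0.5×0.102)² = 0.00258
δQ/Q = √(0.0370) = 0.192
Q = 1.76e+06, so δQ = 0.192 × 1.76e+06 = 3.38e+05.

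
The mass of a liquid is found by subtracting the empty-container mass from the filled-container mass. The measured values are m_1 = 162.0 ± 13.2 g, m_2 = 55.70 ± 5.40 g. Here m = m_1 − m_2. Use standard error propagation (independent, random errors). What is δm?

Absolute uncertainties add in quadrature for a linear combination:
  (δm_1)² = 174;  (δm_2)² = 29.2
δm = √(203) = 14.3 g

14.3 g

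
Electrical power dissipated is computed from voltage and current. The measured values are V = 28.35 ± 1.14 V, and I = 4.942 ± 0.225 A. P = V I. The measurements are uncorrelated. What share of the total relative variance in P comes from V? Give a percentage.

43.8%

(δP/P)² = (1·δV/V)² + (1·δI/I)²
  V term: (1×0.0402)² = 0.00162
  I term: (1×0.0455)² = 0.00207
Total = 0.00369. Share from V = 0.00162/0.00369 = 0.438.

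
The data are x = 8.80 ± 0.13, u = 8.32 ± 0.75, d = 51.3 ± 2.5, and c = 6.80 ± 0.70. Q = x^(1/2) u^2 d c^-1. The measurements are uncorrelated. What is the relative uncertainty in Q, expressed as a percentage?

21.3%

Each factor contributes (exponent × relative error)² to (δQ/Q)²:
  (½·δx/x)² = (0.5×0.0148)² = 5.46e-05;  (2·δu/u)² = (2×0.0901)² = 0.0325;  (1·δd/d)² = (1×0.0487)² = 0.00237;  (-1·δc/c)² = (-1×0.103)² = 0.0106
δQ/Q = √(0.0455) = 0.213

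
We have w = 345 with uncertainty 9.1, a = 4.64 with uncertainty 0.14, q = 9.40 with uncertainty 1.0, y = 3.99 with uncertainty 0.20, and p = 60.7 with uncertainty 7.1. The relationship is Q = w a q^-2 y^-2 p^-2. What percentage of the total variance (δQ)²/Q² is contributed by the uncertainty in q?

(δQ/Q)² = (1·δw/w)² + (1·δa/a)² + (-2·δq/q)² + (-2·δy/y)² + (-2·δp/p)²
  w term: (1×0.0264)² = 0.000696
  a term: (1×0.0302)² = 0.000910
  q term: (-2×0.106)² = 0.0453
  y term: (-2×0.0501)² = 0.0101
  p term: (-2×0.117)² = 0.0547
Total = 0.112. Share from q = 0.0453/0.112 = 0.405.

40.5%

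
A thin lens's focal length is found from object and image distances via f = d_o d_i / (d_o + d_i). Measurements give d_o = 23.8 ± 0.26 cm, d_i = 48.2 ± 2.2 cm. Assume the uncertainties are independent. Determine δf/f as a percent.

1.68%

∂f/∂d_o = (d_i/(d_o+d_i))² = 0.448;  ∂f/∂d_i = (d_o/(d_o+d_i))² = 0.109
δf = √((∂f/∂d_o · δd_o)² + (∂f/∂d_i · δd_i)²) = √(0.0136 + 0.0578) = 0.267 cm
f = 15.9 cm, so δf/f = 0.267/15.9 = 0.0168.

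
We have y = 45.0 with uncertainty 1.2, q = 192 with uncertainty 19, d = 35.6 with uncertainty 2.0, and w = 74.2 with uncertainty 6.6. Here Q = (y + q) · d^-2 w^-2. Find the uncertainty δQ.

Let u = y + q = 237. δu = √(δy² + δq²) = √(1.44 + 361) = 19.0, so δu/u = 0.0803.
Q is then a monomial in u, d, w:
δQ/Q = √((δu/u)² + (-2·δd/d)² + (-2·δw/w)²) = √(0.00645 + 0.0126 + 0.0316) = 0.225
Q = 3.4e-05, so δQ = 0.225 × 3.4e-05 = 7.65e-06.

7.65e-06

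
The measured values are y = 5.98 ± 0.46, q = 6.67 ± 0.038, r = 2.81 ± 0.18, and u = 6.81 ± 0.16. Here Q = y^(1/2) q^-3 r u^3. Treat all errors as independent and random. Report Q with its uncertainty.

Each factor contributes (exponent × relative error)² to (δQ/Q)²:
  (½·δy/y)² = (0.5×0.0769)² = 0.00148;  (-3·δq/q)² = (-3×0.00570)² = 0.000292;  (1·δr/r)² = (1×0.0641)² = 0.00410;  (3·δu/u)² = (3×0.0235)² = 0.00497
δQ/Q = √(0.0108) = 0.104
Q = 7.31, so δQ = 0.104 × 7.31 = 0.762.

7.31 ± 0.762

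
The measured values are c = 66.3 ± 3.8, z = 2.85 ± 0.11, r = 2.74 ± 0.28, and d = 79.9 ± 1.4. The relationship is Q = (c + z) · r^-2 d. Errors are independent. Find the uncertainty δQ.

156

Let u = c + z = 69.1. δu = √(δc² + δz²) = √(14.4 + 0.0121) = 3.80, so δu/u = 0.0550.
Q is then a monomial in u, r, d:
δQ/Q = √((δu/u)² + (-2·δr/r)² + (1·δd/d)²) = √(0.00302 + 0.0418 + 0.000307) = 0.212
Q = 736, so δQ = 0.212 × 736 = 156.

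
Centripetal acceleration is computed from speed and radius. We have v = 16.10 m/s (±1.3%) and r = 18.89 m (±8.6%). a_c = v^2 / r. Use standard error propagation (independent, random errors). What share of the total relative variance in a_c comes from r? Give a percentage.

91.6%

(δa_c/a_c)² = (2·δv/v)² + (-1·δr/r)²
  v term: (2×0.0130)² = 0.000676
  r term: (-1×0.0860)² = 0.00740
Total = 0.00807. Share from r = 0.00740/0.00807 = 0.916.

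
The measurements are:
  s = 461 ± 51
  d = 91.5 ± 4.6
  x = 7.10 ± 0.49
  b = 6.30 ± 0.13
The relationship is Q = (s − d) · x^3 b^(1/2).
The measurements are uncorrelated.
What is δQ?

Let u = s − d = 370. δu = √(δs² + δd²) = √(2600 + 21.2) = 51.2, so δu/u = 0.139.
Q is then a monomial in u, x, b:
δQ/Q = √((δu/u)² + (3·δx/x)² + (½·δb/b)²) = √(0.0192 + 0.0429 + 0.000106) = 0.249
Q = 3.32e+05, so δQ = 0.249 × 3.32e+05 = 82800.

82800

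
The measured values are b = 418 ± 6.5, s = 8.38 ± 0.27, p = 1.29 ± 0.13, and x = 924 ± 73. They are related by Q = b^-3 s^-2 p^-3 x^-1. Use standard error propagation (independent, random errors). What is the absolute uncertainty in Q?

3.17e-14

Relative error in a monomial: (δQ/Q)² = Σ (nᵢ · δxᵢ/xᵢ)².
  (-3·δb/b)² = (-3×0.0156)² = 0.00218;  (-2·δs/s)² = (-2×0.0322)² = 0.00415;  (-3·δp/p)² = (-3×0.101)² = 0.0914;  (-1·δx/x)² = (-1×0.0790)² = 0.00624
δQ/Q = √(0.104) = 0.322
Q = 9.83e-14, so δQ = 0.322 × 9.83e-14 = 3.17e-14.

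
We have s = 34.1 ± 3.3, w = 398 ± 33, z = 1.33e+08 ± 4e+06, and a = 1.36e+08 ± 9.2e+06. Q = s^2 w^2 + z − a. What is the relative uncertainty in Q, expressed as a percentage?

Let p = s^2·w^2 = 1.84e+08. δp/p = √((2·δs/s)² + (2·δw/w)²) = √(0.0375 + 0.0275) = 0.255, so δp = 4.69e+07.
Q = p + z − a: δQ = √(δp² + δz² + δa²) = √(2.2e+15 + 1.6e+13 + 8.46e+13) = 4.8e+07
Q = 1.81e+08, so δQ/Q = 4.8e+07/1.81e+08 = 0.265.

26.5%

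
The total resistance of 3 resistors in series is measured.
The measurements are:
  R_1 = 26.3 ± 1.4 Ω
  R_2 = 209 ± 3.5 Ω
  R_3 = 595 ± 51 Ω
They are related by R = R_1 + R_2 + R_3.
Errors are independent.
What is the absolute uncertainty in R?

51.1 Ω

Absolute uncertainties add in quadrature for a linear combination:
  (δR_1)² = 1.96;  (δR_2)² = 12.2;  (δR_3)² = 2600
δR = √(2620) = 51.1 Ω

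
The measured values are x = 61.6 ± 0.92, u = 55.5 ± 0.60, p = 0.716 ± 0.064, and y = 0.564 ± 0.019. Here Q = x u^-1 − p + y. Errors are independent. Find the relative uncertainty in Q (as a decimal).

Let w = x·u^-1 = 1.11. δw/w = √((1·δx/x)² + (-1·δu/u)²) = √(0.000223 + 0.000117) = 0.0184, so δw = 0.0205.
Q = w − p + y: δQ = √(δw² + δp² + δy²) = √(0.000419 + 0.00410 + 0.000361) = 0.0698
Q = 0.958, so δQ/Q = 0.0698/0.958 = 0.0729.

0.0729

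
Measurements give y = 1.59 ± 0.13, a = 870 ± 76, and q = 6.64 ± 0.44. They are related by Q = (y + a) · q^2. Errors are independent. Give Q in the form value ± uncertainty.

Let u = y + a = 872. δu = √(δy² + δa²) = √(0.0169 + 5780) = 76.0, so δu/u = 0.0872.
Q is then a monomial in u, q:
δQ/Q = √((δu/u)² + (2·δq/q)²) = √(0.00760 + 0.0176) = 0.159
Q = 38400, so δQ = 0.159 × 38400 = 6100.

38400 ± 6100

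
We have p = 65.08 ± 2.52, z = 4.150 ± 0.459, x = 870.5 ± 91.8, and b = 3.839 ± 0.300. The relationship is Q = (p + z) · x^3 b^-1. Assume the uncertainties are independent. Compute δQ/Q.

Let u = p + z = 69.23. δu = √(δp² + δz²) = √(6.35 + 0.211) = 2.56, so δu/u = 0.0370.
Q is then a monomial in u, x, b:
δQ/Q = √((δu/u)² + (3·δx/x)² + (-1·δb/b)²) = √(0.00137 + 0.100 + 0.00611) = 0.328

0.328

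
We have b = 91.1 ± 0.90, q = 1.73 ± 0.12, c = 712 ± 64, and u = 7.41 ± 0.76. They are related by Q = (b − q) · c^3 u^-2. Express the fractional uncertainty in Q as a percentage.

Let w = b − q = 89.4. δw = √(δb² + δq²) = √(0.810 + 0.0144) = 0.908, so δw/w = 0.0102.
Q is then a monomial in w, c, u:
δQ/Q = √((δw/w)² + (3·δc/c)² + (-2·δu/u)²) = √(0.000103 + 0.0727 + 0.0421) = 0.339

33.9%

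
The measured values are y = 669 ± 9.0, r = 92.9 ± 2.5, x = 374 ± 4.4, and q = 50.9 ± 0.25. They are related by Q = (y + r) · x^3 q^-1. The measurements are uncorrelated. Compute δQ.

2.95e+07

Let u = y + r = 762. δu = √(δy² + δr²) = √(81.0 + 6.25) = 9.34, so δu/u = 0.0123.
Q is then a monomial in u, x, q:
δQ/Q = √((δu/u)² + (3·δx/x)² + (-1·δq/q)²) = √(0.000150 + 0.00125 + 2.41e-05) = 0.0377
Q = 7.83e+08, so δQ = 0.0377 × 7.83e+08 = 2.95e+07.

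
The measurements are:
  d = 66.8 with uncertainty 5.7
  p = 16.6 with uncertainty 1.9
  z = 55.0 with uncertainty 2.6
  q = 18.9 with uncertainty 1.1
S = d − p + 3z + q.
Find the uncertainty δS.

9.91

Each term contributes (cᵢ δxᵢ)² to (δS)²:
  (δd)² = 32.5;  (δp)² = 3.61;  (3·δz)² = 60.8;  (δq)² = 1.21
δS = √(98.2) = 9.91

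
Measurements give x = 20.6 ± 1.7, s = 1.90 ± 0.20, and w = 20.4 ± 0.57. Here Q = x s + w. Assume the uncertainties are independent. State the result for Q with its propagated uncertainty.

Let p = x·s = 39.1. δp/p = √((1·δx/x)² + (1·δs/s)²) = √(0.00681 + 0.0111) = 0.134, so δp = 5.24.
Q = p + w: δQ = √(δp² + δw²) = √(27.4 + 0.325) = 5.27
Q = 59.5.

59.5 ± 5.27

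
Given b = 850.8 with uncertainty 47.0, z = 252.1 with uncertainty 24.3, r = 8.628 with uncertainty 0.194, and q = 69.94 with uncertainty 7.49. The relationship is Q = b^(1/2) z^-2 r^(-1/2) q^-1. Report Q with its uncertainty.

(2.234 ± 0.497) × 10^-6

Since Q is a product/quotient, work with relative uncertainties:
  (½·δb/b)² = (0.5×0.0552)² = 0.000763;  (-2·δz/z)² = (-2×0.0964)² = 0.0372;  (−½·δr/r)² = (-0.5×0.0225)² = 0.000126;  (-1·δq/q)² = (-1×0.107)² = 0.0115
δQ/Q = √(0.0495) = 0.223
Q = 2.234e-06, so δQ = 0.223 × 2.234e-06 = 4.97e-07.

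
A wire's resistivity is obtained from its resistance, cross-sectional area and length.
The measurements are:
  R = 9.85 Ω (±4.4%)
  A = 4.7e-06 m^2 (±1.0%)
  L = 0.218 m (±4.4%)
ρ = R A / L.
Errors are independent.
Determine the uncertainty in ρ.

Each factor contributes (exponent × relative error)² to (δρ/ρ)²:
  (1·δR/R)² = (1×0.0440)² = 0.00194;  (1·δA/A)² = (1×0.0100)² = 0.000100;  (-1·δL/L)² = (-1×0.0440)² = 0.00194
δρ/ρ = √(0.00397) = 0.0630
ρ = 0.000212 Ω·m, so δρ = 0.0630 × 0.000212 = 1.34e-05 Ω·m.

1.34e-05 Ω·m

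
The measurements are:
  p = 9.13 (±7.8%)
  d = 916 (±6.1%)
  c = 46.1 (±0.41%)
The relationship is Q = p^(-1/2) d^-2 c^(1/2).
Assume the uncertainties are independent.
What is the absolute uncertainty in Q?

Q is a product of powers, so relative uncertainties combine in quadrature:
  (−½·δp/p)² = (-0.5×0.0780)² = 0.00152;  (-2·δd/d)² = (-2×0.0610)² = 0.0149;  (½·δc/c)² = (0.5×0.00410)² = 4.2e-06
δQ/Q = √(0.0164) = 0.128
Q = 2.68e-06, so δQ = 0.128 × 2.68e-06 = 3.43e-07.

3.43e-07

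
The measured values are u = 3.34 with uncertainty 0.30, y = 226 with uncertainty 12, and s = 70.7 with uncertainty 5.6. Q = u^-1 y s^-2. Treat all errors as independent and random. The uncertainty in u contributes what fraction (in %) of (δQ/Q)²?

22.4%

(δQ/Q)² = (-1·δu/u)² + (1·δy/y)² + (-2·δs/s)²
  u term: (-1×0.0898)² = 0.00807
  y term: (1×0.0531)² = 0.00282
  s term: (-2×0.0792)² = 0.0251
Total = 0.0360. Share from u = 0.00807/0.0360 = 0.224.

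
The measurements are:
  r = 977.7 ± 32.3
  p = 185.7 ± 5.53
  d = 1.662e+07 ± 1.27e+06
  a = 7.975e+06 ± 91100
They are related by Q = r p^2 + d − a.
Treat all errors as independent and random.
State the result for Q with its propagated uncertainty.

Let w = r·p^2 = 3.372e+07. δw/w = √((1·δr/r)² + (2·δp/p)²) = √(0.00109 + 0.00355) = 0.0681, so δw = 2.3e+06.
Q = w + d − a: δQ = √(δw² + δd² + δa²) = √(5.27e+12 + 1.61e+12 + 8.3e+09) = 2.63e+06
Q = 4.236e+07.

(4.236 ± 0.263) × 10^7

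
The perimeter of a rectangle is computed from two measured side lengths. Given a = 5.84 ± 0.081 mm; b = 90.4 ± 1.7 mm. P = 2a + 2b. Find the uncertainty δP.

3.40 mm

Each term contributes (cᵢ δxᵢ)² to (δP)²:
  (2·δa)² = 0.0262;  (2·δb)² = 11.6
δP = √(11.6) = 3.40 mm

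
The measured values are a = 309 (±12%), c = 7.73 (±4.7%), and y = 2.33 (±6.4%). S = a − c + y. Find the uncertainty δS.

37.1

Sums and differences: (δS)² = Σ (cᵢ δxᵢ)².
  (δa)² = 1370;  (δc)² = 0.132;  (δy)² = 0.0222
δS = √(1380) = 37.1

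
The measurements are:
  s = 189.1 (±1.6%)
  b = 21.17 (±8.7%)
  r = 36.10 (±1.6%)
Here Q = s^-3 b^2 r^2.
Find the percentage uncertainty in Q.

18.3%

For a monomial Q ∝ s^-3, b^2, r^2, fractional errors add in quadrature:
  (-3·δs/s)² = (-3×0.0160)² = 0.00230;  (2·δb/b)² = (2×0.0870)² = 0.0303;  (2·δr/r)² = (2×0.0160)² = 0.00102
δQ/Q = √(0.0336) = 0.183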